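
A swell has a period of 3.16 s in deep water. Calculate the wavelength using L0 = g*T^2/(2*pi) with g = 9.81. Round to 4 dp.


L0 = g * T^2 / (2 * pi)
L0 = 9.81 * 3.16^2 / (2 * pi)
L0 = 9.81 * 9.9856 / 6.28319
L0 = 97.9587 / 6.28319
L0 = 15.5906 m

15.5906


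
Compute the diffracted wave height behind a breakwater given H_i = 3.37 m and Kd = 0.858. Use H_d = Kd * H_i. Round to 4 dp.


H_d = Kd * H_i
H_d = 0.858 * 3.37
H_d = 2.8915 m

2.8915


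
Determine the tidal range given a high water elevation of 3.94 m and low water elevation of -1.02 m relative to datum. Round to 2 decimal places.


Tidal range = High water - Low water
Tidal range = 3.94 - (-1.02)
Tidal range = 4.96 m

4.96


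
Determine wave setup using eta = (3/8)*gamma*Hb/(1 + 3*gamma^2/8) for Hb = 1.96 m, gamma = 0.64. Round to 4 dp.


eta = (3/8) * gamma * Hb / (1 + 3*gamma^2/8)
Numerator = (3/8) * 0.64 * 1.96 = 0.470400
Denominator = 1 + 3*0.64^2/8 = 1 + 0.153600 = 1.153600
eta = 0.470400 / 1.153600
eta = 0.4078 m

0.4078


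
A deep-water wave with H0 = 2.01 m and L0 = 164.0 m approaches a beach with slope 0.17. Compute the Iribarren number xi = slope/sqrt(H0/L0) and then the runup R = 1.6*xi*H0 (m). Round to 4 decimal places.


xi = slope / sqrt(H0/L0)
H0/L0 = 2.01/164.0 = 0.012256
sqrt(0.012256) = 0.110707
xi = 0.17 / 0.110707 = 1.535581
R = 1.6 * xi * H0 = 1.6 * 1.535581 * 2.01
R = 4.9384 m

4.9384


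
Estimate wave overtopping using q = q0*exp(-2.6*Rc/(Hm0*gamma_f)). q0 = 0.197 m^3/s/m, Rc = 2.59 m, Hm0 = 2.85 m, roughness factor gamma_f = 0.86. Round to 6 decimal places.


q = q0 * exp(-2.6 * Rc / (Hm0 * gamma_f))
Exponent = -2.6 * 2.59 / (2.85 * 0.86)
= -2.6 * 2.59 / 2.4510
= -2.747450
exp(-2.747450) = 0.064091
q = 0.197 * 0.064091
q = 0.012626 m^3/s/m

0.012626


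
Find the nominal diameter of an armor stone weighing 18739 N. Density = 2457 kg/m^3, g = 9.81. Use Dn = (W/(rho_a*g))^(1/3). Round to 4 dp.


V = W / (rho_a * g)
V = 18739 / (2457 * 9.81)
V = 18739 / 24103.17
V = 0.777450 m^3
Dn = V^(1/3) = 0.777450^(1/3)
Dn = 0.9195 m

0.9195


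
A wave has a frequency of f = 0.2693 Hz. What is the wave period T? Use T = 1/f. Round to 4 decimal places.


T = 1 / f
T = 1 / 0.2693
T = 3.7133 s

3.7133


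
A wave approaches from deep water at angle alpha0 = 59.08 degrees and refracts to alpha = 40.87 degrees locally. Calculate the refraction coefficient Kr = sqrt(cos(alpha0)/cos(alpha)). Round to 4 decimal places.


Kr = sqrt(cos(alpha0) / cos(alpha))
cos(59.08) = 0.513841
cos(40.87) = 0.756196
Kr = sqrt(0.513841 / 0.756196)
Kr = sqrt(0.679507)
Kr = 0.8243

0.8243


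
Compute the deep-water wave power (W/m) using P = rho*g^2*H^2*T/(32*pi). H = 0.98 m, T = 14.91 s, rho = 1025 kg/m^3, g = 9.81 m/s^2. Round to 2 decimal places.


P = rho * g^2 * H^2 * T / (32 * pi)
P = 1025 * 9.81^2 * 0.98^2 * 14.91 / (32 * pi)
P = 1025 * 96.2361 * 0.9604 * 14.91 / 100.53096
P = 14050.50 W/m

14050.50


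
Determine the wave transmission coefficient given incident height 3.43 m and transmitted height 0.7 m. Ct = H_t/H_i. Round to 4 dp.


Ct = H_t / H_i
Ct = 0.7 / 3.43
Ct = 0.2041

0.2041


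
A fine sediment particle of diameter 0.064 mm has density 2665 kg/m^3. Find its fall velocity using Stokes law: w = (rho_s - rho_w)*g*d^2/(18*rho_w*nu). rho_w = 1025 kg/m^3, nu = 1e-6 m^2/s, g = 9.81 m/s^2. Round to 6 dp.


w = (rho_s - rho_w) * g * d^2 / (18 * rho_w * nu)
d = 0.064 mm = 0.000064 m
rho_s - rho_w = 2665 - 1025 = 1640
Numerator = 1640 * 9.81 * (0.000064)^2 = 0.000065898086
Denominator = 18 * 1025 * 1e-6 = 0.018450
w = 0.003572 m/s

0.003572


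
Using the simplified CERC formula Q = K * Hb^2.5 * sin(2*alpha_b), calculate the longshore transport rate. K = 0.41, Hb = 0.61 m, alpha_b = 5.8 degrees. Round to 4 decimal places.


Q = K * Hb^2.5 * sin(2 * alpha_b)
Hb^2.5 = 0.61^2.5 = 0.290619
sin(2 * 5.8) = sin(11.6) = 0.201078
Q = 0.41 * 0.290619 * 0.201078
Q = 0.0240 m^3/s

0.0240


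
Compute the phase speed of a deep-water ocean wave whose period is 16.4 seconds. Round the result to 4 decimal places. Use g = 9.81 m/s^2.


We use the deep-water celerity formula:
C = g * T / (2 * pi)
C = 9.81 * 16.4 / (2 * 3.14159...)
C = 160.884000 / 6.283185
C = 25.6055 m/s

25.6055


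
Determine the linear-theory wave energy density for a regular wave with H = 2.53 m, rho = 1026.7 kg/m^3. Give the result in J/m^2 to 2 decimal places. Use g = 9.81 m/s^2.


E = (1/8) * rho * g * H^2
E = (1/8) * 1026.7 * 9.81 * 2.53^2
E = 0.125 * 1026.7 * 9.81 * 6.4009
E = 8058.67 J/m^2

8058.67


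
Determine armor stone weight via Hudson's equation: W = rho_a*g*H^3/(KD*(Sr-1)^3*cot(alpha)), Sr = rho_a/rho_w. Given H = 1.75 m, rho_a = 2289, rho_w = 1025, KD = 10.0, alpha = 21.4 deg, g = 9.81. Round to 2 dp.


Sr = rho_a / rho_w = 2289 / 1025 = 2.233171
(Sr - 1) = 1.233171
(Sr - 1)^3 = 1.875295
cot(21.4) = 1 / tan(21.4) = 1 / 0.391896 = 2.551699
Numerator = 2289 * 9.81 * 1.75^3 = 120345.2480
Denominator = 10.0 * 1.875295 * 2.551699 = 47.851892
W = 120345.2480 / 47.851892
W = 2514.95 N

2514.95


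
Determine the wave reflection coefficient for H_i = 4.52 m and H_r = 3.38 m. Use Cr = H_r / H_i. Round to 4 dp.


Cr = H_r / H_i
Cr = 3.38 / 4.52
Cr = 0.7478

0.7478


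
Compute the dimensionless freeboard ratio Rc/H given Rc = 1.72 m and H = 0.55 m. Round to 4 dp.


Relative freeboard = Rc / H
= 1.72 / 0.55
= 3.1273

3.1273


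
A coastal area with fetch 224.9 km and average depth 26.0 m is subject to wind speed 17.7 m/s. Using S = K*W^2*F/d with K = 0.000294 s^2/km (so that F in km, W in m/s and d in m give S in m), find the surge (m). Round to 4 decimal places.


S = K * W^2 * F / d
W^2 = 17.7^2 = 313.29
S = 0.000294 * 313.29 * 224.9 / 26.0
Numerator = 0.000294 * 313.29 * 224.9 = 20.714923
S = 20.714923 / 26.0 = 0.7967 m

0.7967


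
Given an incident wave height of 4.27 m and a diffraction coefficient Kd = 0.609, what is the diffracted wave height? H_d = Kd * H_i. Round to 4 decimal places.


H_d = Kd * H_i
H_d = 0.609 * 4.27
H_d = 2.6004 m

2.6004


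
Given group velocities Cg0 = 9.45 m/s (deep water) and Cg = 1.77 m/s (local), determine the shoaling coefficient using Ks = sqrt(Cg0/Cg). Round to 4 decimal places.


Ks = sqrt(Cg0 / Cg)
Ks = sqrt(9.45 / 1.77)
Ks = sqrt(5.3390)
Ks = 2.3106

2.3106


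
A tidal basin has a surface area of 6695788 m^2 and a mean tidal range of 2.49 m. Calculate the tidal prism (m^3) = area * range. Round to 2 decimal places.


Tidal prism = Area * Tidal range
P = 6695788 * 2.49
P = 16672512.12 m^3

16672512.12


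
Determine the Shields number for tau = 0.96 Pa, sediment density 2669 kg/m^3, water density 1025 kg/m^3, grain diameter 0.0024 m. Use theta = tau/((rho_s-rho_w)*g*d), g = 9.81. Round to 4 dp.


theta = tau / ((rho_s - rho_w) * g * d)
rho_s - rho_w = 2669 - 1025 = 1644
Denominator = 1644 * 9.81 * 0.0024 = 38.706336
theta = 0.96 / 38.706336
theta = 0.0248

0.0248


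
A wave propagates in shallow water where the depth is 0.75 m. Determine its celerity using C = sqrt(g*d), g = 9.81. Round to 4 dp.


Using the shallow-water approximation:
C = sqrt(g * d) = sqrt(9.81 * 0.75)
C = sqrt(7.3575)
C = 2.7125 m/s

2.7125


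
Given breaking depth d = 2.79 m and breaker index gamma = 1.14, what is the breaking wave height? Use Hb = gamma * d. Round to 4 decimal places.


Hb = gamma * d
Hb = 1.14 * 2.79
Hb = 3.1806 m

3.1806


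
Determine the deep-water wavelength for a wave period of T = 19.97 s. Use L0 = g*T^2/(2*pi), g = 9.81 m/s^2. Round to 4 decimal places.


L0 = g * T^2 / (2 * pi)
L0 = 9.81 * 19.97^2 / (2 * pi)
L0 = 9.81 * 398.8009 / 6.28319
L0 = 3912.2368 / 6.28319
L0 = 622.6518 m

622.6518


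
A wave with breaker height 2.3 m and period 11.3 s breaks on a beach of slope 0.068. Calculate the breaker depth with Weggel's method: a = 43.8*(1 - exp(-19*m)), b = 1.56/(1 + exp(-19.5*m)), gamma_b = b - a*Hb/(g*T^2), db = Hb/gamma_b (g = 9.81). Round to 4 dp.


a = 43.8 * (1 - exp(-19 * m))
exp(-19 * 0.068) = exp(-1.2920) = 0.274721
a = 43.8 * (1 - 0.274721) = 31.767229
b = 1.56 / (1 + exp(-19.5 * m))
exp(-19.5 * 0.068) = exp(-1.3260) = 0.265537
b = 1.56 / (1 + 0.265537) = 1.232678
Hb / (g * T^2) = 2.3 / (9.81 * 11.3^2) = 2.3 / 1252.6389 = 0.00183612
gamma_b = b - a * Hb/(g*T^2) = 1.232678 - 31.767229 * 0.00183612 = 1.174349
db = Hb / gamma_b = 2.3 / 1.174349
db = 1.9585 m

1.9585


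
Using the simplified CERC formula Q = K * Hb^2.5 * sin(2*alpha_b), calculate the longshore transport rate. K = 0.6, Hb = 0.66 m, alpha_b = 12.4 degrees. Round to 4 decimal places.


Q = K * Hb^2.5 * sin(2 * alpha_b)
Hb^2.5 = 0.66^2.5 = 0.353883
sin(2 * 12.4) = sin(24.8) = 0.419452
Q = 0.6 * 0.353883 * 0.419452
Q = 0.0891 m^3/s

0.0891


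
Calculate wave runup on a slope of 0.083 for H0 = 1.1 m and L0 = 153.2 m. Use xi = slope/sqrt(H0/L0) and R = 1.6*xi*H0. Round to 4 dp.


xi = slope / sqrt(H0/L0)
H0/L0 = 1.1/153.2 = 0.007180
sqrt(0.007180) = 0.084736
xi = 0.083 / 0.084736 = 0.979515
R = 1.6 * xi * H0 = 1.6 * 0.979515 * 1.1
R = 1.7239 m

1.7239


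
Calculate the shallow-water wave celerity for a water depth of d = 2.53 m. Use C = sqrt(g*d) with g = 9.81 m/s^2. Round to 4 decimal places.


Using the shallow-water approximation:
C = sqrt(g * d) = sqrt(9.81 * 2.53)
C = sqrt(24.8193)
C = 4.9819 m/s

4.9819


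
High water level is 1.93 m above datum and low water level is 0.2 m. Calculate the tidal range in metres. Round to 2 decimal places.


Tidal range = High water - Low water
Tidal range = 1.93 - (0.2)
Tidal range = 1.73 m

1.73


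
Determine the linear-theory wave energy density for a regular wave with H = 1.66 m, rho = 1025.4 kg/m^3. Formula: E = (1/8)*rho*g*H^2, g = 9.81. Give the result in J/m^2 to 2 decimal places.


E = (1/8) * rho * g * H^2
E = (1/8) * 1025.4 * 9.81 * 1.66^2
E = 0.125 * 1025.4 * 9.81 * 2.7556
E = 3464.88 J/m^2

3464.88


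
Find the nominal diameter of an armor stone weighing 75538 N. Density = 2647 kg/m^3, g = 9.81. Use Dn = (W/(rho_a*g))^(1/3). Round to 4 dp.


V = W / (rho_a * g)
V = 75538 / (2647 * 9.81)
V = 75538 / 25967.07
V = 2.908992 m^3
Dn = V^(1/3) = 2.908992^(1/3)
Dn = 1.4275 m

1.4275


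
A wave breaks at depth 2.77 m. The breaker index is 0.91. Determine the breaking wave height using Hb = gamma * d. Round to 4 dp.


Hb = gamma * d
Hb = 0.91 * 2.77
Hb = 2.5207 m

2.5207


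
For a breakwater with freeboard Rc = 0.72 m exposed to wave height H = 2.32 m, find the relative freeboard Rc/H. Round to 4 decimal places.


Relative freeboard = Rc / H
= 0.72 / 2.32
= 0.3103

0.3103


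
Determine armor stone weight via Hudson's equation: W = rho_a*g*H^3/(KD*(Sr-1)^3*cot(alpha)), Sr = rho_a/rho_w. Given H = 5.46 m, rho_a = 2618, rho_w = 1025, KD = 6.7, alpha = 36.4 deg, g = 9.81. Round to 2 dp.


Sr = rho_a / rho_w = 2618 / 1025 = 2.554146
(Sr - 1) = 1.554146
(Sr - 1)^3 = 3.753840
cot(36.4) = 1 / tan(36.4) = 1 / 0.737264 = 1.356367
Numerator = 2618 * 9.81 * 5.46^3 = 4180387.8585
Denominator = 6.7 * 3.753840 * 1.356367 = 34.113616
W = 4180387.8585 / 34.113616
W = 122543.09 N

122543.09


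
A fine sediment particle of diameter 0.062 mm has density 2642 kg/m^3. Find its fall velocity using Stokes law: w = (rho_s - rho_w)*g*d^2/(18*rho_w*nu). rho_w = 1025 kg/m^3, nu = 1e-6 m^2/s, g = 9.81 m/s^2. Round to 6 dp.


w = (rho_s - rho_w) * g * d^2 / (18 * rho_w * nu)
d = 0.062 mm = 0.000062 m
rho_s - rho_w = 2642 - 1025 = 1617
Numerator = 1617 * 9.81 * (0.000062)^2 = 0.000060976488
Denominator = 18 * 1025 * 1e-6 = 0.018450
w = 0.003305 m/s

0.003305


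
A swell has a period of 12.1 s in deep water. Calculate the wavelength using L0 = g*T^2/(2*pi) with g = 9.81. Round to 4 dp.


L0 = g * T^2 / (2 * pi)
L0 = 9.81 * 12.1^2 / (2 * pi)
L0 = 9.81 * 146.4100 / 6.28319
L0 = 1436.2821 / 6.28319
L0 = 228.5914 m

228.5914


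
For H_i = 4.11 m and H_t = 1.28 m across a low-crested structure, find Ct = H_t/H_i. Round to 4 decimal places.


Ct = H_t / H_i
Ct = 1.28 / 4.11
Ct = 0.3114

0.3114


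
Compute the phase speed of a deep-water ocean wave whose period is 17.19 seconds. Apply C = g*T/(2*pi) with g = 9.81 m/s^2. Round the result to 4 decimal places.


We use the deep-water celerity formula:
C = g * T / (2 * pi)
C = 9.81 * 17.19 / (2 * 3.14159...)
C = 168.633900 / 6.283185
C = 26.8389 m/s

26.8389


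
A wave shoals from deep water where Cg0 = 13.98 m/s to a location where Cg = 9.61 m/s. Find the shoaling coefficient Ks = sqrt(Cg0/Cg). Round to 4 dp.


Ks = sqrt(Cg0 / Cg)
Ks = sqrt(13.98 / 9.61)
Ks = sqrt(1.4547)
Ks = 1.2061

1.2061


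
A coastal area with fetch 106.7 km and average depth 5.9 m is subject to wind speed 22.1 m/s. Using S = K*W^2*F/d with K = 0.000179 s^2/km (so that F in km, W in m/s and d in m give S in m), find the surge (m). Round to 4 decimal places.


S = K * W^2 * F / d
W^2 = 22.1^2 = 488.41
S = 0.000179 * 488.41 * 106.7 / 5.9
Numerator = 0.000179 * 488.41 * 106.7 = 9.328289
S = 9.328289 / 5.9 = 1.5811 m

1.5811


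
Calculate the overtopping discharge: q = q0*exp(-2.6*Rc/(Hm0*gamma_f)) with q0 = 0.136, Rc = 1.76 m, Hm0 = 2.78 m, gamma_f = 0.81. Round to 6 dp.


q = q0 * exp(-2.6 * Rc / (Hm0 * gamma_f))
Exponent = -2.6 * 1.76 / (2.78 * 0.81)
= -2.6 * 1.76 / 2.2518
= -2.032152
exp(-2.032152) = 0.131053
q = 0.136 * 0.131053
q = 0.017823 m^3/s/m

0.017823


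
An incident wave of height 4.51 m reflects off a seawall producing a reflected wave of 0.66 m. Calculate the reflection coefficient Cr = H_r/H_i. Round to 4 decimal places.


Cr = H_r / H_i
Cr = 0.66 / 4.51
Cr = 0.1463

0.1463


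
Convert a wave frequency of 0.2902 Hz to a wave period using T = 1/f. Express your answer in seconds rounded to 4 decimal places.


T = 1 / f
T = 1 / 0.2902
T = 3.4459 s

3.4459


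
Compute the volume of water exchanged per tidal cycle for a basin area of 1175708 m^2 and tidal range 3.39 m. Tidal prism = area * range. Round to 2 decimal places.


Tidal prism = Area * Tidal range
P = 1175708 * 3.39
P = 3985650.12 m^3

3985650.12


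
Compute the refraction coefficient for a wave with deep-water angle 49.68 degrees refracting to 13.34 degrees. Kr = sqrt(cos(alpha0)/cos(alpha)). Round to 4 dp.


Kr = sqrt(cos(alpha0) / cos(alpha))
cos(49.68) = 0.647056
cos(13.34) = 0.973018
Kr = sqrt(0.647056 / 0.973018)
Kr = sqrt(0.664999)
Kr = 0.8155

0.8155


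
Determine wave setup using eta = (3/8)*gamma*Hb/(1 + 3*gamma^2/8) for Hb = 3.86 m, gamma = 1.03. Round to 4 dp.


eta = (3/8) * gamma * Hb / (1 + 3*gamma^2/8)
Numerator = (3/8) * 1.03 * 3.86 = 1.490925
Denominator = 1 + 3*1.03^2/8 = 1 + 0.397838 = 1.397838
eta = 1.490925 / 1.397838
eta = 1.0666 m

1.0666


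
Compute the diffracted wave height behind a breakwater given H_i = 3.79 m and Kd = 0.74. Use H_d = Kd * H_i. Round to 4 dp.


H_d = Kd * H_i
H_d = 0.74 * 3.79
H_d = 2.8046 m

2.8046


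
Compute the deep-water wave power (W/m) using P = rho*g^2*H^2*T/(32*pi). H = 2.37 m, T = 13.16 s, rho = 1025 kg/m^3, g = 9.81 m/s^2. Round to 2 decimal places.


P = rho * g^2 * H^2 * T / (32 * pi)
P = 1025 * 9.81^2 * 2.37^2 * 13.16 / (32 * pi)
P = 1025 * 96.2361 * 5.6169 * 13.16 / 100.53096
P = 72529.49 W/m

72529.49


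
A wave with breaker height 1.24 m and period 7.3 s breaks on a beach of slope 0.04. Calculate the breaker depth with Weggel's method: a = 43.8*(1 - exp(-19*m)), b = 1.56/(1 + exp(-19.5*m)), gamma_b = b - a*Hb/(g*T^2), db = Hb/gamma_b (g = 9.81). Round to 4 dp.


a = 43.8 * (1 - exp(-19 * m))
exp(-19 * 0.04) = exp(-0.7600) = 0.467666
a = 43.8 * (1 - 0.467666) = 23.316210
b = 1.56 / (1 + exp(-19.5 * m))
exp(-19.5 * 0.04) = exp(-0.7800) = 0.458406
b = 1.56 / (1 + 0.458406) = 1.069661
Hb / (g * T^2) = 1.24 / (9.81 * 7.3^2) = 1.24 / 522.7749 = 0.00237196
gamma_b = b - a * Hb/(g*T^2) = 1.069661 - 23.316210 * 0.00237196 = 1.014356
db = Hb / gamma_b = 1.24 / 1.014356
db = 1.2225 m

1.2225


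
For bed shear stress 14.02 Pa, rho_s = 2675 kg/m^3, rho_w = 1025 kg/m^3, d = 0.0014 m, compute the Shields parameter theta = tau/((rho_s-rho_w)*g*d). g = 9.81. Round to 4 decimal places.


theta = tau / ((rho_s - rho_w) * g * d)
rho_s - rho_w = 2675 - 1025 = 1650
Denominator = 1650 * 9.81 * 0.0014 = 22.661100
theta = 14.02 / 22.661100
theta = 0.6187

0.6187


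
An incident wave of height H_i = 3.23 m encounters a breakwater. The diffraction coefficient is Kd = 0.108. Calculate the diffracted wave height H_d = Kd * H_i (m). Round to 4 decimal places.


H_d = Kd * H_i
H_d = 0.108 * 3.23
H_d = 0.3488 m

0.3488


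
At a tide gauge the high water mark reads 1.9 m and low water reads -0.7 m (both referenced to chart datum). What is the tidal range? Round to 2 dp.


Tidal range = High water - Low water
Tidal range = 1.9 - (-0.7)
Tidal range = 2.60 m

2.60


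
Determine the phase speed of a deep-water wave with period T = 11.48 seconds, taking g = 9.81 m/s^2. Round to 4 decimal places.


We use the deep-water celerity formula:
C = g * T / (2 * pi)
C = 9.81 * 11.48 / (2 * 3.14159...)
C = 112.618800 / 6.283185
C = 17.9238 m/s

17.9238


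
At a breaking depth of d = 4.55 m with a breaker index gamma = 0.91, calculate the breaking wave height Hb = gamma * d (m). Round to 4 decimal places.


Hb = gamma * d
Hb = 0.91 * 4.55
Hb = 4.1405 m

4.1405


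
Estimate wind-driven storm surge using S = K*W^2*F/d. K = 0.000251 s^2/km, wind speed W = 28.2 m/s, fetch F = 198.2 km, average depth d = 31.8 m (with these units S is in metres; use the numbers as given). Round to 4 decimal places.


S = K * W^2 * F / d
W^2 = 28.2^2 = 795.24
S = 0.000251 * 795.24 * 198.2 / 31.8
Numerator = 0.000251 * 795.24 * 198.2 = 39.561759
S = 39.561759 / 31.8 = 1.2441 m

1.2441


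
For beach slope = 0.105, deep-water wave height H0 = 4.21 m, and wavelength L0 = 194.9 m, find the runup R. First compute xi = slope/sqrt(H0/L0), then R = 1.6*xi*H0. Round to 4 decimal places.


xi = slope / sqrt(H0/L0)
H0/L0 = 4.21/194.9 = 0.021601
sqrt(0.021601) = 0.146972
xi = 0.105 / 0.146972 = 0.714421
R = 1.6 * xi * H0 = 1.6 * 0.714421 * 4.21
R = 4.8123 m

4.8123


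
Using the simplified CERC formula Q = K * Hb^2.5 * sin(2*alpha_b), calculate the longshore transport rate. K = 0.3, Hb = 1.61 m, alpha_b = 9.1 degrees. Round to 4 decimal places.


Q = K * Hb^2.5 * sin(2 * alpha_b)
Hb^2.5 = 1.61^2.5 = 3.289006
sin(2 * 9.1) = sin(18.2) = 0.312335
Q = 0.3 * 3.289006 * 0.312335
Q = 0.3082 m^3/s

0.3082


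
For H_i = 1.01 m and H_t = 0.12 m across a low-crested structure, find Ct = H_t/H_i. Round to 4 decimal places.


Ct = H_t / H_i
Ct = 0.12 / 1.01
Ct = 0.1188

0.1188


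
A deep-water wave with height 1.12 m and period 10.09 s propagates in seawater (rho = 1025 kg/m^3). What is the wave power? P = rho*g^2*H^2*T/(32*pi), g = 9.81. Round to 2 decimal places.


P = rho * g^2 * H^2 * T / (32 * pi)
P = 1025 * 9.81^2 * 1.12^2 * 10.09 / (32 * pi)
P = 1025 * 96.2361 * 1.2544 * 10.09 / 100.53096
P = 12419.07 W/m

12419.07


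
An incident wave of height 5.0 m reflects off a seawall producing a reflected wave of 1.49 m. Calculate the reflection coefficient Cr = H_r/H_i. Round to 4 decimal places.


Cr = H_r / H_i
Cr = 1.49 / 5.0
Cr = 0.2980

0.2980


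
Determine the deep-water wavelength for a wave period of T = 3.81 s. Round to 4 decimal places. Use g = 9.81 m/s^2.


L0 = g * T^2 / (2 * pi)
L0 = 9.81 * 3.81^2 / (2 * pi)
L0 = 9.81 * 14.5161 / 6.28319
L0 = 142.4029 / 6.28319
L0 = 22.6641 m

22.6641


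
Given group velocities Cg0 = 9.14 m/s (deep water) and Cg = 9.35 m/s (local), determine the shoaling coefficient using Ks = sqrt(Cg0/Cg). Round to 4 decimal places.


Ks = sqrt(Cg0 / Cg)
Ks = sqrt(9.14 / 9.35)
Ks = sqrt(0.9775)
Ks = 0.9887

0.9887


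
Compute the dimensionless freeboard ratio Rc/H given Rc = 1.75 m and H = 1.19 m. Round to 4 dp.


Relative freeboard = Rc / H
= 1.75 / 1.19
= 1.4706

1.4706


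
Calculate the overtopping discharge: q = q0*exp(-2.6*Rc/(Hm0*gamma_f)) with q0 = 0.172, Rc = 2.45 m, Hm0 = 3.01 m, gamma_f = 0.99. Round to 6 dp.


q = q0 * exp(-2.6 * Rc / (Hm0 * gamma_f))
Exponent = -2.6 * 2.45 / (3.01 * 0.99)
= -2.6 * 2.45 / 2.9799
= -2.137656
exp(-2.137656) = 0.117931
q = 0.172 * 0.117931
q = 0.020284 m^3/s/m

0.020284


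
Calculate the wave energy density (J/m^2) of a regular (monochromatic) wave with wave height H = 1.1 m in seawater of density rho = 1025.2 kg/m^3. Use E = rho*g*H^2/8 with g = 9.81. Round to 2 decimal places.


E = (1/8) * rho * g * H^2
E = (1/8) * 1025.2 * 9.81 * 1.1^2
E = 0.125 * 1025.2 * 9.81 * 1.2100
E = 1521.15 J/m^2

1521.15


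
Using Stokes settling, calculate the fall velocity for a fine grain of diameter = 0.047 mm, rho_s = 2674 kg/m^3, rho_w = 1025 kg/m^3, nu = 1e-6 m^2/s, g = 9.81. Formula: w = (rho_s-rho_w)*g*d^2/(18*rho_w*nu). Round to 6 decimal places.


w = (rho_s - rho_w) * g * d^2 / (18 * rho_w * nu)
d = 0.047 mm = 0.000047 m
rho_s - rho_w = 2674 - 1025 = 1649
Numerator = 1649 * 9.81 * (0.000047)^2 = 0.000035734308
Denominator = 18 * 1025 * 1e-6 = 0.018450
w = 0.001937 m/s

0.001937


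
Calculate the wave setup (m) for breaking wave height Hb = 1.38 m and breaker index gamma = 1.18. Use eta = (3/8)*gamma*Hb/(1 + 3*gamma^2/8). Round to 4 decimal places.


eta = (3/8) * gamma * Hb / (1 + 3*gamma^2/8)
Numerator = (3/8) * 1.18 * 1.38 = 0.610650
Denominator = 1 + 3*1.18^2/8 = 1 + 0.522150 = 1.522150
eta = 0.610650 / 1.522150
eta = 0.4012 m

0.4012


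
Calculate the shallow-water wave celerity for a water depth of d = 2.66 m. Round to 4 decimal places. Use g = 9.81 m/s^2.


Using the shallow-water approximation:
C = sqrt(g * d) = sqrt(9.81 * 2.66)
C = sqrt(26.0946)
C = 5.1083 m/s

5.1083


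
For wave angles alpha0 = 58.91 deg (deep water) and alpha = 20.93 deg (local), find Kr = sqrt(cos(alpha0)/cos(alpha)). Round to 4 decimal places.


Kr = sqrt(cos(alpha0) / cos(alpha))
cos(58.91) = 0.516384
cos(20.93) = 0.934018
Kr = sqrt(0.516384 / 0.934018)
Kr = sqrt(0.552863)
Kr = 0.7435

0.7435


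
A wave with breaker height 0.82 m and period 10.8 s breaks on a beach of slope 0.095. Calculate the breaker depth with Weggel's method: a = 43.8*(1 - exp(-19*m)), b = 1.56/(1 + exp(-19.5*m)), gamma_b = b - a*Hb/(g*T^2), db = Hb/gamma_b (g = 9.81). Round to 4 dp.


a = 43.8 * (1 - exp(-19 * m))
exp(-19 * 0.095) = exp(-1.8050) = 0.164474
a = 43.8 * (1 - 0.164474) = 36.596019
b = 1.56 / (1 + exp(-19.5 * m))
exp(-19.5 * 0.095) = exp(-1.8525) = 0.156845
b = 1.56 / (1 + 0.156845) = 1.348496
Hb / (g * T^2) = 0.82 / (9.81 * 10.8^2) = 0.82 / 1144.2384 = 0.00071663
gamma_b = b - a * Hb/(g*T^2) = 1.348496 - 36.596019 * 0.00071663 = 1.322270
db = Hb / gamma_b = 0.82 / 1.322270
db = 0.6201 m

0.6201


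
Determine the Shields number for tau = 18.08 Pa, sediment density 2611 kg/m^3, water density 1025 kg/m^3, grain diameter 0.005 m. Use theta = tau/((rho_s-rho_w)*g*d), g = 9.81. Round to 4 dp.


theta = tau / ((rho_s - rho_w) * g * d)
rho_s - rho_w = 2611 - 1025 = 1586
Denominator = 1586 * 9.81 * 0.005 = 77.793300
theta = 18.08 / 77.793300
theta = 0.2324

0.2324


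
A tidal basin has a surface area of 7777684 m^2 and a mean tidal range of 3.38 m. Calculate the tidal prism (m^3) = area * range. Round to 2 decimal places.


Tidal prism = Area * Tidal range
P = 7777684 * 3.38
P = 26288571.92 m^3

26288571.92


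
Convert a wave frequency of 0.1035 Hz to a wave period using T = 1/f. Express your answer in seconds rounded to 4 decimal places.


T = 1 / f
T = 1 / 0.1035
T = 9.6618 s

9.6618


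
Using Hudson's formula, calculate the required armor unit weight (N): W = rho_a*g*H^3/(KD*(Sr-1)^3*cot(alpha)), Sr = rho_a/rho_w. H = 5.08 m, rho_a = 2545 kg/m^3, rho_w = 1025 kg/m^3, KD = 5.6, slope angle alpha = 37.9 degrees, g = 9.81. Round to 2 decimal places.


Sr = rho_a / rho_w = 2545 / 1025 = 2.482927
(Sr - 1) = 1.482927
(Sr - 1)^3 = 3.261063
cot(37.9) = 1 / tan(37.9) = 1 / 0.778479 = 1.284557
Numerator = 2545 * 9.81 * 5.08^3 = 3273014.5120
Denominator = 5.6 * 3.261063 * 1.284557 = 23.458510
W = 3273014.5120 / 23.458510
W = 139523.55 N

139523.55


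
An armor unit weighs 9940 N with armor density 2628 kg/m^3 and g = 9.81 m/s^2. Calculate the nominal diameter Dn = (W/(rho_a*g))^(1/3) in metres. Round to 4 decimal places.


V = W / (rho_a * g)
V = 9940 / (2628 * 9.81)
V = 9940 / 25780.68
V = 0.385560 m^3
Dn = V^(1/3) = 0.385560^(1/3)
Dn = 0.7278 m

0.7278


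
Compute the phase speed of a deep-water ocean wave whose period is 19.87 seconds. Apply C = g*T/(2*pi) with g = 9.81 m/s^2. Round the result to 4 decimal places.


We use the deep-water celerity formula:
C = g * T / (2 * pi)
C = 9.81 * 19.87 / (2 * 3.14159...)
C = 194.924700 / 6.283185
C = 31.0232 m/s

31.0232


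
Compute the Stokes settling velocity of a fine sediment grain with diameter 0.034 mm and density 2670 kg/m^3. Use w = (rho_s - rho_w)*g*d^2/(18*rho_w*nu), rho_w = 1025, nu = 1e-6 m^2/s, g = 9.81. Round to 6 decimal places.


w = (rho_s - rho_w) * g * d^2 / (18 * rho_w * nu)
d = 0.034 mm = 0.000034 m
rho_s - rho_w = 2670 - 1025 = 1645
Numerator = 1645 * 9.81 * (0.000034)^2 = 0.000018654892
Denominator = 18 * 1025 * 1e-6 = 0.018450
w = 0.001011 m/s

0.001011


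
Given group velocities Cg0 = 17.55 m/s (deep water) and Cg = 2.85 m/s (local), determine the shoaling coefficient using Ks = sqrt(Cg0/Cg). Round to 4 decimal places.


Ks = sqrt(Cg0 / Cg)
Ks = sqrt(17.55 / 2.85)
Ks = sqrt(6.1579)
Ks = 2.4815

2.4815


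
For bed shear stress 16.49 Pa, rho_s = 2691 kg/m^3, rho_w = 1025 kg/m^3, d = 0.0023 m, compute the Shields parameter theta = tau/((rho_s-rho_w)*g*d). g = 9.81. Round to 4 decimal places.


theta = tau / ((rho_s - rho_w) * g * d)
rho_s - rho_w = 2691 - 1025 = 1666
Denominator = 1666 * 9.81 * 0.0023 = 37.589958
theta = 16.49 / 37.589958
theta = 0.4387

0.4387


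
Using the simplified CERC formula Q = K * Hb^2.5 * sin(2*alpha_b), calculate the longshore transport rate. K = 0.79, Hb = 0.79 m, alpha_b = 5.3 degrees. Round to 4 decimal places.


Q = K * Hb^2.5 * sin(2 * alpha_b)
Hb^2.5 = 0.79^2.5 = 0.554712
sin(2 * 5.3) = sin(10.6) = 0.183951
Q = 0.79 * 0.554712 * 0.183951
Q = 0.0806 m^3/s

0.0806


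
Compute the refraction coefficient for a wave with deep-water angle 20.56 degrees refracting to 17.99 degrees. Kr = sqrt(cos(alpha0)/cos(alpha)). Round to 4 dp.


Kr = sqrt(cos(alpha0) / cos(alpha))
cos(20.56) = 0.936305
cos(17.99) = 0.951110
Kr = sqrt(0.936305 / 0.951110)
Kr = sqrt(0.984433)
Kr = 0.9922

0.9922


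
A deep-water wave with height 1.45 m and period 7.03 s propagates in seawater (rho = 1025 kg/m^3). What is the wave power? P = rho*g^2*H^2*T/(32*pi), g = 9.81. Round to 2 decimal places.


P = rho * g^2 * H^2 * T / (32 * pi)
P = 1025 * 9.81^2 * 1.45^2 * 7.03 / (32 * pi)
P = 1025 * 96.2361 * 2.1025 * 7.03 / 100.53096
P = 14502.85 W/m

14502.85


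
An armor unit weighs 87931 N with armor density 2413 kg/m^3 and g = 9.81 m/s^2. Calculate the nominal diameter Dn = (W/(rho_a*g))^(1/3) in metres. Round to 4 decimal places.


V = W / (rho_a * g)
V = 87931 / (2413 * 9.81)
V = 87931 / 23671.53
V = 3.714631 m^3
Dn = V^(1/3) = 3.714631^(1/3)
Dn = 1.5487 m

1.5487


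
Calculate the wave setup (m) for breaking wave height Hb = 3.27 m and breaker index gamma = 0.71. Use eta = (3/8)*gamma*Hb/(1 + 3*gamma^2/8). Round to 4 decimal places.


eta = (3/8) * gamma * Hb / (1 + 3*gamma^2/8)
Numerator = (3/8) * 0.71 * 3.27 = 0.870637
Denominator = 1 + 3*0.71^2/8 = 1 + 0.189038 = 1.189038
eta = 0.870637 / 1.189038
eta = 0.7322 m

0.7322


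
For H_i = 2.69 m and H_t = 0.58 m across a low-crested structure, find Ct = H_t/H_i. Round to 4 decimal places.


Ct = H_t / H_i
Ct = 0.58 / 2.69
Ct = 0.2156

0.2156


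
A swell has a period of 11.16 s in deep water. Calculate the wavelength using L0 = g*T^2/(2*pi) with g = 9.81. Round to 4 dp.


L0 = g * T^2 / (2 * pi)
L0 = 9.81 * 11.16^2 / (2 * pi)
L0 = 9.81 * 124.5456 / 6.28319
L0 = 1221.7923 / 6.28319
L0 = 194.4543 m

194.4543


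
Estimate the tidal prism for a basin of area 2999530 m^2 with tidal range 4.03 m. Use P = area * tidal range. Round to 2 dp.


Tidal prism = Area * Tidal range
P = 2999530 * 4.03
P = 12088105.90 m^3

12088105.90


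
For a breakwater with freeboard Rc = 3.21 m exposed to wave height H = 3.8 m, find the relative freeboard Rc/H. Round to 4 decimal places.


Relative freeboard = Rc / H
= 3.21 / 3.8
= 0.8447

0.8447


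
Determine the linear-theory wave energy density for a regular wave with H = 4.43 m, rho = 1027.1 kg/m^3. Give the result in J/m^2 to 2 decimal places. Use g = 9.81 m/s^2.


E = (1/8) * rho * g * H^2
E = (1/8) * 1027.1 * 9.81 * 4.43^2
E = 0.125 * 1027.1 * 9.81 * 19.6249
E = 24717.20 J/m^2

24717.20


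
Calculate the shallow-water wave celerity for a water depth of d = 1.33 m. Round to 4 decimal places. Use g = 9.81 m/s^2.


Using the shallow-water approximation:
C = sqrt(g * d) = sqrt(9.81 * 1.33)
C = sqrt(13.0473)
C = 3.6121 m/s

3.6121


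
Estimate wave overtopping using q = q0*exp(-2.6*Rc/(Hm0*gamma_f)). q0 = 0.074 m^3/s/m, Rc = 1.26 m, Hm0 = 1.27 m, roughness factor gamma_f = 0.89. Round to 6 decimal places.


q = q0 * exp(-2.6 * Rc / (Hm0 * gamma_f))
Exponent = -2.6 * 1.26 / (1.27 * 0.89)
= -2.6 * 1.26 / 1.1303
= -2.898346
exp(-2.898346) = 0.055114
q = 0.074 * 0.055114
q = 0.004078 m^3/s/m

0.004078


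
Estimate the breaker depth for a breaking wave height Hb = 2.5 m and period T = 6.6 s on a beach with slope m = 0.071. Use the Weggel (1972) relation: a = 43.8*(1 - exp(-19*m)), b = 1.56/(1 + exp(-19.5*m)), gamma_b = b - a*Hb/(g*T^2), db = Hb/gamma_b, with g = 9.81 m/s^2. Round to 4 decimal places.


a = 43.8 * (1 - exp(-19 * m))
exp(-19 * 0.071) = exp(-1.3490) = 0.259500
a = 43.8 * (1 - 0.259500) = 32.433916
b = 1.56 / (1 + exp(-19.5 * m))
exp(-19.5 * 0.071) = exp(-1.3845) = 0.250449
b = 1.56 / (1 + 0.250449) = 1.247552
Hb / (g * T^2) = 2.5 / (9.81 * 6.6^2) = 2.5 / 427.3236 = 0.00585037
gamma_b = b - a * Hb/(g*T^2) = 1.247552 - 32.433916 * 0.00585037 = 1.057802
db = Hb / gamma_b = 2.5 / 1.057802
db = 2.3634 m

2.3634


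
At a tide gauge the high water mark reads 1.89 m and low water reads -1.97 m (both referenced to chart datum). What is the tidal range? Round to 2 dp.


Tidal range = High water - Low water
Tidal range = 1.89 - (-1.97)
Tidal range = 3.86 m

3.86


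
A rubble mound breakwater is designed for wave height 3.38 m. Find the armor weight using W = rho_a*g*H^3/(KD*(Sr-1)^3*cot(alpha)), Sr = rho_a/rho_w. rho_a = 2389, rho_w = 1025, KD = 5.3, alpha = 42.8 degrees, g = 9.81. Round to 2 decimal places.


Sr = rho_a / rho_w = 2389 / 1025 = 2.330732
(Sr - 1) = 1.330732
(Sr - 1)^3 = 2.356522
cot(42.8) = 1 / tan(42.8) = 1 / 0.926010 = 1.079902
Numerator = 2389 * 9.81 * 3.38^3 = 904972.2411
Denominator = 5.3 * 2.356522 * 1.079902 = 13.487506
W = 904972.2411 / 13.487506
W = 67097.08 N

67097.08


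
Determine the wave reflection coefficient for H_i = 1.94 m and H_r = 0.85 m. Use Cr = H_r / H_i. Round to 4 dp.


Cr = H_r / H_i
Cr = 0.85 / 1.94
Cr = 0.4381

0.4381


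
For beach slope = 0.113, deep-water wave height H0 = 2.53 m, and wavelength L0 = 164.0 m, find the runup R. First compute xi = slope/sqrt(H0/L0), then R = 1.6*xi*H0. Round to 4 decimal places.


xi = slope / sqrt(H0/L0)
H0/L0 = 2.53/164.0 = 0.015427
sqrt(0.015427) = 0.124205
xi = 0.113 / 0.124205 = 0.909788
R = 1.6 * xi * H0 = 1.6 * 0.909788 * 2.53
R = 3.6828 m

3.6828


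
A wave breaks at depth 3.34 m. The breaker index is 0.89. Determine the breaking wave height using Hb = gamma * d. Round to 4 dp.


Hb = gamma * d
Hb = 0.89 * 3.34
Hb = 2.9726 m

2.9726


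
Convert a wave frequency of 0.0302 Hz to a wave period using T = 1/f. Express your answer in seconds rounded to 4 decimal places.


T = 1 / f
T = 1 / 0.0302
T = 33.1126 s

33.1126


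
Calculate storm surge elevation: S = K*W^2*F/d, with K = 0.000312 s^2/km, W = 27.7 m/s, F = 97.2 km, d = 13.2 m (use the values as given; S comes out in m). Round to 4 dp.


S = K * W^2 * F / d
W^2 = 27.7^2 = 767.29
S = 0.000312 * 767.29 * 97.2 / 13.2
Numerator = 0.000312 * 767.29 * 97.2 = 23.269143
S = 23.269143 / 13.2 = 1.7628 m

1.7628


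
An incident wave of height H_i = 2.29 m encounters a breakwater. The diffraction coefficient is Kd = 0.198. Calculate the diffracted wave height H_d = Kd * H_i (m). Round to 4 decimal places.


H_d = Kd * H_i
H_d = 0.198 * 2.29
H_d = 0.4534 m

0.4534


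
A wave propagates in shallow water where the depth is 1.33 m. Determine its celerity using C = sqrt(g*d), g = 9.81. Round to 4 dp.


Using the shallow-water approximation:
C = sqrt(g * d) = sqrt(9.81 * 1.33)
C = sqrt(13.0473)
C = 3.6121 m/s

3.6121


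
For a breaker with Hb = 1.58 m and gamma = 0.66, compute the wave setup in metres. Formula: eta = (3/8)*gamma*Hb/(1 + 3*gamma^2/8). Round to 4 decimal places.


eta = (3/8) * gamma * Hb / (1 + 3*gamma^2/8)
Numerator = (3/8) * 0.66 * 1.58 = 0.391050
Denominator = 1 + 3*0.66^2/8 = 1 + 0.163350 = 1.163350
eta = 0.391050 / 1.163350
eta = 0.3361 m

0.3361


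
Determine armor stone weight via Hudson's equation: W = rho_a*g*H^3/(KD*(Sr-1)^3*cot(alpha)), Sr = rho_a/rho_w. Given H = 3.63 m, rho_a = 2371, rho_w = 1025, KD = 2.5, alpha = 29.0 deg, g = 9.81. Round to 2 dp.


Sr = rho_a / rho_w = 2371 / 1025 = 2.313171
(Sr - 1) = 1.313171
(Sr - 1)^3 = 2.264454
cot(29.0) = 1 / tan(29.0) = 1 / 0.554309 = 1.804048
Numerator = 2371 * 9.81 * 3.63^3 = 1112552.3015
Denominator = 2.5 * 2.264454 * 1.804048 = 10.212960
W = 1112552.3015 / 10.212960
W = 108935.35 N

108935.35


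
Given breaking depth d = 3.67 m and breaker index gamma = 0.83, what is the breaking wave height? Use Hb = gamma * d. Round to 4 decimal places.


Hb = gamma * d
Hb = 0.83 * 3.67
Hb = 3.0461 m

3.0461


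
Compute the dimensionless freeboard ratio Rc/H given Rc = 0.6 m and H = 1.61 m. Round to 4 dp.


Relative freeboard = Rc / H
= 0.6 / 1.61
= 0.3727

0.3727


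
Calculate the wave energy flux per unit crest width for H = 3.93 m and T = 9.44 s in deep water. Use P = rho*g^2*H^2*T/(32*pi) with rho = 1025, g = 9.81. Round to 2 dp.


P = rho * g^2 * H^2 * T / (32 * pi)
P = 1025 * 9.81^2 * 3.93^2 * 9.44 / (32 * pi)
P = 1025 * 96.2361 * 15.4449 * 9.44 / 100.53096
P = 143060.30 W/m

143060.30


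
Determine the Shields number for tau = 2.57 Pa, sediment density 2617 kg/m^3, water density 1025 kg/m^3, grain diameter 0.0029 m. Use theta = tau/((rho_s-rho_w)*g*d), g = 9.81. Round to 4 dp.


theta = tau / ((rho_s - rho_w) * g * d)
rho_s - rho_w = 2617 - 1025 = 1592
Denominator = 1592 * 9.81 * 0.0029 = 45.290808
theta = 2.57 / 45.290808
theta = 0.0567

0.0567


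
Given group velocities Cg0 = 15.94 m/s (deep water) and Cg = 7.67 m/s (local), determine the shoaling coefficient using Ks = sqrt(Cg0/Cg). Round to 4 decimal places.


Ks = sqrt(Cg0 / Cg)
Ks = sqrt(15.94 / 7.67)
Ks = sqrt(2.0782)
Ks = 1.4416

1.4416


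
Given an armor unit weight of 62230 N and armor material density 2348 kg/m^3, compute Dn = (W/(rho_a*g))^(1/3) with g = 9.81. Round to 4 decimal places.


V = W / (rho_a * g)
V = 62230 / (2348 * 9.81)
V = 62230 / 23033.88
V = 2.701672 m^3
Dn = V^(1/3) = 2.701672^(1/3)
Dn = 1.3928 m

1.3928


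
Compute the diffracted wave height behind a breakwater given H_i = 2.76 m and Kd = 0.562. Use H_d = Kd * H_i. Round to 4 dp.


H_d = Kd * H_i
H_d = 0.562 * 2.76
H_d = 1.5511 m

1.5511


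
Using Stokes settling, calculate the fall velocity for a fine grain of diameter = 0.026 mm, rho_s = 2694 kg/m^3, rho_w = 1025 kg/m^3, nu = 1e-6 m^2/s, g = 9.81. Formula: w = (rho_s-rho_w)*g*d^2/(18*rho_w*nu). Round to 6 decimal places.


w = (rho_s - rho_w) * g * d^2 / (18 * rho_w * nu)
d = 0.026 mm = 0.000026 m
rho_s - rho_w = 2694 - 1025 = 1669
Numerator = 1669 * 9.81 * (0.000026)^2 = 0.000011068074
Denominator = 18 * 1025 * 1e-6 = 0.018450
w = 0.000600 m/s

0.000600


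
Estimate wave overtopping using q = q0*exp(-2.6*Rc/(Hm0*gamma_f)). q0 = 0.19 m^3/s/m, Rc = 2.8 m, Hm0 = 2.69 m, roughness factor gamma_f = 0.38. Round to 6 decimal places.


q = q0 * exp(-2.6 * Rc / (Hm0 * gamma_f))
Exponent = -2.6 * 2.8 / (2.69 * 0.38)
= -2.6 * 2.8 / 1.0222
= -7.121894
exp(-7.121894) = 0.000807
q = 0.19 * 0.000807
q = 0.000153 m^3/s/m

0.000153


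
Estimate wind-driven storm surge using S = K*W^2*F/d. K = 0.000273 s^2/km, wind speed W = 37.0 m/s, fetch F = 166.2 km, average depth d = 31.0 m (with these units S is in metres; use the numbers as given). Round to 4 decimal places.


S = K * W^2 * F / d
W^2 = 37.0^2 = 1369.00
S = 0.000273 * 1369.00 * 166.2 / 31.0
Numerator = 0.000273 * 1369.00 * 166.2 = 62.115089
S = 62.115089 / 31.0 = 2.0037 m

2.0037


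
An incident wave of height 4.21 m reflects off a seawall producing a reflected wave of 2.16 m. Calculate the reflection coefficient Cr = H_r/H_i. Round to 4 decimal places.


Cr = H_r / H_i
Cr = 2.16 / 4.21
Cr = 0.5131

0.5131


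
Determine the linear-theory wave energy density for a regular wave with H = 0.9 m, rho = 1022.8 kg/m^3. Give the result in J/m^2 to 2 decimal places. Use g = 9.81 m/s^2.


E = (1/8) * rho * g * H^2
E = (1/8) * 1022.8 * 9.81 * 0.9^2
E = 0.125 * 1022.8 * 9.81 * 0.8100
E = 1015.91 J/m^2

1015.91


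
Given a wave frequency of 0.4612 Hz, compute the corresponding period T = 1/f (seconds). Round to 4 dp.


T = 1 / f
T = 1 / 0.4612
T = 2.1683 s

2.1683


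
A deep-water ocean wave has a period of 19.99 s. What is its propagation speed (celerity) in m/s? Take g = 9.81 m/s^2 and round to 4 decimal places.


We use the deep-water celerity formula:
C = g * T / (2 * pi)
C = 9.81 * 19.99 / (2 * 3.14159...)
C = 196.101900 / 6.283185
C = 31.2106 m/s

31.2106


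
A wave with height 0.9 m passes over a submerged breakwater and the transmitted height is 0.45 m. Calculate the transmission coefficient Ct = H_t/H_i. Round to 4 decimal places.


Ct = H_t / H_i
Ct = 0.45 / 0.9
Ct = 0.5000

0.5000


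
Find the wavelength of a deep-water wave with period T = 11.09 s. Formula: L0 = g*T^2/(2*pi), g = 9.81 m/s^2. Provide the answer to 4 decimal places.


L0 = g * T^2 / (2 * pi)
L0 = 9.81 * 11.09^2 / (2 * pi)
L0 = 9.81 * 122.9881 / 6.28319
L0 = 1206.5133 / 6.28319
L0 = 192.0225 m

192.0225


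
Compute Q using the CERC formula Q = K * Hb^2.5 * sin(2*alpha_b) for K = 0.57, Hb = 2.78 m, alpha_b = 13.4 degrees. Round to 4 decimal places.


Q = K * Hb^2.5 * sin(2 * alpha_b)
Hb^2.5 = 2.78^2.5 = 12.885818
sin(2 * 13.4) = sin(26.8) = 0.450878
Q = 0.57 * 12.885818 * 0.450878
Q = 3.3117 m^3/s

3.3117


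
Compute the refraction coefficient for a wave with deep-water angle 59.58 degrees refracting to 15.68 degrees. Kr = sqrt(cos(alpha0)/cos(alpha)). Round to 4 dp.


Kr = sqrt(cos(alpha0) / cos(alpha))
cos(59.58) = 0.506335
cos(15.68) = 0.962786
Kr = sqrt(0.506335 / 0.962786)
Kr = sqrt(0.525906)
Kr = 0.7252

0.7252


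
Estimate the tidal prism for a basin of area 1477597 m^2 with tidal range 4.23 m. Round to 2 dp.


Tidal prism = Area * Tidal range
P = 1477597 * 4.23
P = 6250235.31 m^3

6250235.31


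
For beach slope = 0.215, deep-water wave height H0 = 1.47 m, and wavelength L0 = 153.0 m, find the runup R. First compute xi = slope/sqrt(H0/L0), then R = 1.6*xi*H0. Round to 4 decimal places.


xi = slope / sqrt(H0/L0)
H0/L0 = 1.47/153.0 = 0.009608
sqrt(0.009608) = 0.098020
xi = 0.215 / 0.098020 = 2.193439
R = 1.6 * xi * H0 = 1.6 * 2.193439 * 1.47
R = 5.1590 m

5.1590


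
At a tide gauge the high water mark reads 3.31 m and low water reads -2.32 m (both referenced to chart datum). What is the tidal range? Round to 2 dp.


Tidal range = High water - Low water
Tidal range = 3.31 - (-2.32)
Tidal range = 5.63 m

5.63


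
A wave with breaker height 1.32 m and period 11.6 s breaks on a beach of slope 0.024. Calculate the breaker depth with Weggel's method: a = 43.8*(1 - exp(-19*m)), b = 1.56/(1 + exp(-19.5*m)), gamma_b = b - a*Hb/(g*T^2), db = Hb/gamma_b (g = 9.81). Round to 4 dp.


a = 43.8 * (1 - exp(-19 * m))
exp(-19 * 0.024) = exp(-0.4560) = 0.633814
a = 43.8 * (1 - 0.633814) = 16.038954
b = 1.56 / (1 + exp(-19.5 * m))
exp(-19.5 * 0.024) = exp(-0.4680) = 0.626254
b = 1.56 / (1 + 0.626254) = 0.959260
Hb / (g * T^2) = 1.32 / (9.81 * 11.6^2) = 1.32 / 1320.0336 = 0.00099997
gamma_b = b - a * Hb/(g*T^2) = 0.959260 - 16.038954 * 0.00099997 = 0.943221
db = Hb / gamma_b = 1.32 / 0.943221
db = 1.3995 m

1.3995
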